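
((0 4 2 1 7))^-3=(0 2 7 4 1)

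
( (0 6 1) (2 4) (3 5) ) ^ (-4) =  (0 1 6) 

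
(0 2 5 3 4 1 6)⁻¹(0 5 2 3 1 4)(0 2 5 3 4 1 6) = (1 2 3 5 4 6)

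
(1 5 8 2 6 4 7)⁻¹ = (1 7 4 6 2 8 5)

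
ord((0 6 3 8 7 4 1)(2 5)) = 14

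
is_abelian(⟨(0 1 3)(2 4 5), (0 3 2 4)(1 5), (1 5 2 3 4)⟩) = no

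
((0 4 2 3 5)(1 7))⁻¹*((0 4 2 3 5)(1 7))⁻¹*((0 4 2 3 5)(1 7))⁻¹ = (0 2 5 4 3)(1 7)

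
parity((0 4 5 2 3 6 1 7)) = odd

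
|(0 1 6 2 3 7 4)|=7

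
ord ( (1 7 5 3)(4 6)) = 4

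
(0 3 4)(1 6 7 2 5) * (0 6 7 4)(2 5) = (0 3)(1 7 5)(4 6)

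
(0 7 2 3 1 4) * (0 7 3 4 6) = (0 3 1 6)(2 4 7)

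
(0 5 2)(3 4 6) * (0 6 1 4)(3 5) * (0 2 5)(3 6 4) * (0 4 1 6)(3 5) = (1 5 3 2)(4 6)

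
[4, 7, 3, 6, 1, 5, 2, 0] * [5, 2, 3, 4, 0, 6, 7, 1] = [0, 1, 4, 7, 2, 6, 3, 5]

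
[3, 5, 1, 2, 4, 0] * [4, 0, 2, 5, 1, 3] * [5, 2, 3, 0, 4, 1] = [1, 0, 5, 3, 2, 4]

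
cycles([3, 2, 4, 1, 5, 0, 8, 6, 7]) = (0 3 1 2 4 5)(6 8 7)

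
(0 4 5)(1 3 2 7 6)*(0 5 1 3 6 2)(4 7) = (0 7 2 4 1 6 3)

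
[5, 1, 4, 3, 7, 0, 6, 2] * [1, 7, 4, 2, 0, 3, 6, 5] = [3, 7, 0, 2, 5, 1, 6, 4] 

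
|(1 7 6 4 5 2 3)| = 7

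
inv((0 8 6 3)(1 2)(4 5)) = (0 3 6 8)(1 2)(4 5)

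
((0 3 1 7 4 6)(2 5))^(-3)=(0 7)(1 6)(2 5)(3 4)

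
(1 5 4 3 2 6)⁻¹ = (1 6 2 3 4 5)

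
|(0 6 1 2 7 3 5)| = 7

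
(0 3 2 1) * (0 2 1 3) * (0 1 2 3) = (0 1 3 2) 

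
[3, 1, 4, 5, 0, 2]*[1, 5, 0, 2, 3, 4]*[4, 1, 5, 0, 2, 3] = [5, 3, 0, 2, 1, 4]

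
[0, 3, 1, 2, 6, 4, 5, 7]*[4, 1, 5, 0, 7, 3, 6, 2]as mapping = [0→4, 1→0, 2→1, 3→5, 4→6, 5→7, 6→3, 7→2]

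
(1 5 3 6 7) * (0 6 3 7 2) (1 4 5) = (0 6 2) (4 5 7) 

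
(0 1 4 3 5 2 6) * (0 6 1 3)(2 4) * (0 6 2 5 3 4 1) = (0 4 6 2)(1 5)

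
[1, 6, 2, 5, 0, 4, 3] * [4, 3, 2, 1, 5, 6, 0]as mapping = [0→3, 1→0, 2→2, 3→6, 4→4, 5→5, 6→1]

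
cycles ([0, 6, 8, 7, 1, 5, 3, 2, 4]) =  (1 6 3 7 2 8 4)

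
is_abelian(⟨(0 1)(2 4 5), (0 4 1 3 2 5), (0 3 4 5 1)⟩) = no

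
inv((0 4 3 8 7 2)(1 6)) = (0 2 7 8 3 4)(1 6)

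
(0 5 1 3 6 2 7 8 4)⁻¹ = (0 4 8 7 2 6 3 1 5)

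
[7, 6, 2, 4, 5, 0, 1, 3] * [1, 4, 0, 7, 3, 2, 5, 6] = [6, 5, 0, 3, 2, 1, 4, 7]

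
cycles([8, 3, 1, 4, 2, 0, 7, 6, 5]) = (0 8 5)(1 3 4 2)(6 7)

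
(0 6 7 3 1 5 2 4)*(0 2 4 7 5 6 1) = (0 1 6 5 4 2 7 3)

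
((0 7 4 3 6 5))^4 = (0 6 4)(3 7 5)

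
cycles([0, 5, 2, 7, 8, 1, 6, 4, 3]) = (1 5)(3 7 4 8)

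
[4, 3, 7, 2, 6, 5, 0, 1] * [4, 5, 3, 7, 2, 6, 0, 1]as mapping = [0→2, 1→7, 2→1, 3→3, 4→0, 5→6, 6→4, 7→5]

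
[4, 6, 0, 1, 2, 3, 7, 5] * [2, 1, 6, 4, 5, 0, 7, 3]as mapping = [0→5, 1→7, 2→2, 3→1, 4→6, 5→4, 6→3, 7→0]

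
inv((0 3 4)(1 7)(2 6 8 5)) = (0 4 3)(1 7)(2 5 8 6)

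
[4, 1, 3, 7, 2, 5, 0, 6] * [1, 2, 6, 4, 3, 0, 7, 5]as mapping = [0→3, 1→2, 2→4, 3→5, 4→6, 5→0, 6→1, 7→7]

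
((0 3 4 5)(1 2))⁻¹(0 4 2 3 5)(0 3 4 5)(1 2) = (0 3 5 1 4)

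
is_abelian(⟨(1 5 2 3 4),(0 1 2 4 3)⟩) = no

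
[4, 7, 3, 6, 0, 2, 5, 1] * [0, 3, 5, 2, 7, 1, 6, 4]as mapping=[0→7, 1→4, 2→2, 3→6, 4→0, 5→5, 6→1, 7→3]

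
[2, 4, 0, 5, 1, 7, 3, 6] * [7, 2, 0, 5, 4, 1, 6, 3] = [0, 4, 7, 1, 2, 3, 5, 6]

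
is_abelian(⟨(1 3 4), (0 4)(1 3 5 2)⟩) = no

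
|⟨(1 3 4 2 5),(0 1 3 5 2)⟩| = 360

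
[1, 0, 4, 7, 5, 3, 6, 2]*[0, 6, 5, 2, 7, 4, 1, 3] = [6, 0, 7, 3, 4, 2, 1, 5]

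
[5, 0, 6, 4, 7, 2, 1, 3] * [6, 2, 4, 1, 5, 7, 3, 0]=[7, 6, 3, 5, 0, 4, 2, 1]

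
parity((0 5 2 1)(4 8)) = even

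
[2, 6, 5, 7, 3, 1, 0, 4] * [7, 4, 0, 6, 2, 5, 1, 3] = [0, 1, 5, 3, 6, 4, 7, 2]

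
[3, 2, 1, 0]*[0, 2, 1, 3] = [3, 1, 2, 0]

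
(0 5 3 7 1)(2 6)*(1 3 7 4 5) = (0 1)(2 6)(3 4 5 7)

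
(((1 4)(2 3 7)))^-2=(2 3 7)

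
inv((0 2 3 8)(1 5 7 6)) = (0 8 3 2)(1 6 7 5)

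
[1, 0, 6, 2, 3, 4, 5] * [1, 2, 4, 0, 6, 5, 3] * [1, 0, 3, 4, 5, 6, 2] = [3, 0, 4, 5, 1, 2, 6] 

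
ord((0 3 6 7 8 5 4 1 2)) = 9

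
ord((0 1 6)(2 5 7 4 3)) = 15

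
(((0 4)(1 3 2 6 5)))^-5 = (0 4)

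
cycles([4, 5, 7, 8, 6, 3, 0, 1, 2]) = (0 4 6)(1 5 3 8 2 7)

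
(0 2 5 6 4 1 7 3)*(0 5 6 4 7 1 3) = (0 2 6 7)(3 5 4)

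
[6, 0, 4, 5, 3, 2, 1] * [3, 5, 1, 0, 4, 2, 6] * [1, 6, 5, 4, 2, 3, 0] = [0, 4, 2, 5, 1, 6, 3]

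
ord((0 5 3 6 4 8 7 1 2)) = 9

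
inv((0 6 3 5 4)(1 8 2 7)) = (0 4 5 3 6)(1 7 2 8)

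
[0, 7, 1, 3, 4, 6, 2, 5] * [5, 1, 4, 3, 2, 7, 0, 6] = [5, 6, 1, 3, 2, 0, 4, 7]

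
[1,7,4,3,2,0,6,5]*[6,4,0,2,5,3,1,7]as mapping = [0→4,1→7,2→5,3→2,4→0,5→6,6→1,7→3]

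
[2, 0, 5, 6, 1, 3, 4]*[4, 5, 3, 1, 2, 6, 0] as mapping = [0→3, 1→4, 2→6, 3→0, 4→5, 5→1, 6→2] 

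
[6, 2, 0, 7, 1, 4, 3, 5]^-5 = [7, 6, 3, 4, 0, 2, 5, 1]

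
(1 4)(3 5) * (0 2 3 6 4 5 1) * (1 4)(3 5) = (0 2 5 6 1 3 4)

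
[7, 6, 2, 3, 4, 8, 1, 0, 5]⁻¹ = [7, 6, 2, 3, 4, 8, 1, 0, 5]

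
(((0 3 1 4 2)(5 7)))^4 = (0 2 4 1 3)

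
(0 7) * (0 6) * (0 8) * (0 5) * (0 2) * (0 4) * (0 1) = (0 7 6 8 5 2 4 1)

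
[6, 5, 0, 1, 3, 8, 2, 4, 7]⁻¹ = [2, 3, 6, 4, 7, 1, 0, 8, 5]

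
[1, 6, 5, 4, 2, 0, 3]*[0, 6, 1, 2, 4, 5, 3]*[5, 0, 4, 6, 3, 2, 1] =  [1, 6, 2, 3, 0, 5, 4]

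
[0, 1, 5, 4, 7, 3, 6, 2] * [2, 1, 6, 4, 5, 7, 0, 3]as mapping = [0→2, 1→1, 2→7, 3→5, 4→3, 5→4, 6→0, 7→6]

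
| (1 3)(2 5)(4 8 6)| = 6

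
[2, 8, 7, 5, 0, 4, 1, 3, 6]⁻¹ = [4, 6, 0, 7, 5, 3, 8, 2, 1]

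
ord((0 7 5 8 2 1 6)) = 7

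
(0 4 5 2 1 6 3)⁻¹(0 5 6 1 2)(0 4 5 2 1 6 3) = (1 4 2 3 6)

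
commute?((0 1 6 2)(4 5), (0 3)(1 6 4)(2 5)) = no:(0 1 6 2)(4 5)*(0 3)(1 6 4)(2 5) = (0 6 5 1 4 2 3), (0 3)(1 6 4)(2 5)*(0 1 6 2)(4 5) = (0 3 1 2 4 6 5)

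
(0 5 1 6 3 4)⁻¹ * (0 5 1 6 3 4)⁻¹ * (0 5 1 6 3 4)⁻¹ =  (0 6)(1 4)(3 5)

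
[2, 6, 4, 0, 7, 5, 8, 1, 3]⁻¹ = [3, 7, 0, 8, 2, 5, 1, 4, 6]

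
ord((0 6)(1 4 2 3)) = 4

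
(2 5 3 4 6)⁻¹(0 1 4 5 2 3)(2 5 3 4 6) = (0 1 6 3 5 4)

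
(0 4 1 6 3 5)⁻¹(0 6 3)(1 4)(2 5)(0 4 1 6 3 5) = (0 2)(1 6)(3 5 4)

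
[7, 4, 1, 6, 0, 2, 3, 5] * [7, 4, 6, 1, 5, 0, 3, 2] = [2, 5, 4, 3, 7, 6, 1, 0]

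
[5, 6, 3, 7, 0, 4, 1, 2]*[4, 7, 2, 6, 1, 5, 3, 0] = [5, 3, 6, 0, 4, 1, 7, 2]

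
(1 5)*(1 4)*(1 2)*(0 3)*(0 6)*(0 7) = (0 3 6 7)(1 5 4 2)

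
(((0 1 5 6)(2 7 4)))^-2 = (0 5)(1 6)(2 7 4)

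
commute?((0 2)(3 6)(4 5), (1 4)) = no:(0 2)(3 6)(4 5)*(1 4) = (0 2)(1 4 5)(3 6), (1 4)*(0 2)(3 6)(4 5) = (0 2)(1 5 4)(3 6)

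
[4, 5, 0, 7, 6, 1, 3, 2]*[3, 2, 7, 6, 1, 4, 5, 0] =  [1, 4, 3, 0, 5, 2, 6, 7]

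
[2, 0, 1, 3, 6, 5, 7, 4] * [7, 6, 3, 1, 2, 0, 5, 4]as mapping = [0→3, 1→7, 2→6, 3→1, 4→5, 5→0, 6→4, 7→2]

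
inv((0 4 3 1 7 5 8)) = (0 8 5 7 1 3 4)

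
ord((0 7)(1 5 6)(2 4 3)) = 6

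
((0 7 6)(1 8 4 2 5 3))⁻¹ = (0 6 7)(1 3 5 2 4 8)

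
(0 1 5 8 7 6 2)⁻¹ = (0 2 6 7 8 5 1)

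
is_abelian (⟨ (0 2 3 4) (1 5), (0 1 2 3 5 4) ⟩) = no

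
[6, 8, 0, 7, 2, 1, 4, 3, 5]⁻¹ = [2, 5, 4, 7, 6, 8, 0, 3, 1]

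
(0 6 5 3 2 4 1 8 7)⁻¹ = (0 7 8 1 4 2 3 5 6)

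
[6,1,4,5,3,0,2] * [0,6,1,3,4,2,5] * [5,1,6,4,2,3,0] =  [3,0,2,6,4,5,1]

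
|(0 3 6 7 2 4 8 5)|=8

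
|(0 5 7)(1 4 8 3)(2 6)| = 12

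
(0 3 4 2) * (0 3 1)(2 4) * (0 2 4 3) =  (0 1 2)(3 4)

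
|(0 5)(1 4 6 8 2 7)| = 6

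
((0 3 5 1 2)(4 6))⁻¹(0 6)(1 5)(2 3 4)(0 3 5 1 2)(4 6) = (0 5 6)(1 2)(3 4)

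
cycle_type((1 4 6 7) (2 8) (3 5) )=2^2.4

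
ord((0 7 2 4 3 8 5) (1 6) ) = 14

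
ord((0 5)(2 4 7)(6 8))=6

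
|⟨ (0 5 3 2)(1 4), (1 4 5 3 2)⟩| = 360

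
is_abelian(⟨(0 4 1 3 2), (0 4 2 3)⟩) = no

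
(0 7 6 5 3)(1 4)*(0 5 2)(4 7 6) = (0 6 2)(1 7 4)(3 5)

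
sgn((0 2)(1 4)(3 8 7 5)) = -1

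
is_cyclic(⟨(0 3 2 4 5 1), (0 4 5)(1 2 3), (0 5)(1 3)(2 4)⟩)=no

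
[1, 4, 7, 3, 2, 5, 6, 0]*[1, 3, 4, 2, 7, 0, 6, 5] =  [3, 7, 5, 2, 4, 0, 6, 1]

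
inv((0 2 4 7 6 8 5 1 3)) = (0 3 1 5 8 6 7 4 2)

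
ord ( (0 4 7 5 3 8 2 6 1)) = 9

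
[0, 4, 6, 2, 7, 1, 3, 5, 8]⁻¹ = [0, 5, 3, 6, 1, 7, 2, 4, 8]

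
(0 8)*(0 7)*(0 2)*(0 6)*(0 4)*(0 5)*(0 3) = (0 8 7 2 6 4 5 3) 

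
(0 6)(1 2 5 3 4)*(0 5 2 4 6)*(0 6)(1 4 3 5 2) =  (0 6 2 1 3)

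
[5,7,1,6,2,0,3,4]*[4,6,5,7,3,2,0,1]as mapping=[0→2,1→1,2→6,3→0,4→5,5→4,6→7,7→3]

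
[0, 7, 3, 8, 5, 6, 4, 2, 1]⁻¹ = [0, 8, 7, 2, 6, 4, 5, 1, 3]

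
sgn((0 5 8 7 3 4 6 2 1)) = 1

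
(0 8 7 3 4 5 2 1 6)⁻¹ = (0 6 1 2 5 4 3 7 8)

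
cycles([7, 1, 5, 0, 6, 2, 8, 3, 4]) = (0 7 3)(2 5)(4 6 8)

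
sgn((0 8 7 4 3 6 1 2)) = -1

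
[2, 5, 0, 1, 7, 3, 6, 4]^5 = [2, 3, 0, 5, 7, 1, 6, 4]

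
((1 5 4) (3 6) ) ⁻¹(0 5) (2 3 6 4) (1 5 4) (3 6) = (0 4) (1 2 6 3) 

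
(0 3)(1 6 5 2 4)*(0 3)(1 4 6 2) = (1 2 6 5)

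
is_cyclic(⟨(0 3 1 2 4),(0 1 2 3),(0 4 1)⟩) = no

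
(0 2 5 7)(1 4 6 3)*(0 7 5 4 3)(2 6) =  (0 6)(1 3)(2 4)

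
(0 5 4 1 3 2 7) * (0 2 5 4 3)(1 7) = (0 4 7 2 1)(3 5)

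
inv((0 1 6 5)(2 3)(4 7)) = (0 5 6 1)(2 3)(4 7)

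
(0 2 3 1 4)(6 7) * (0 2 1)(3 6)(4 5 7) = (0 1 5 7 3)(2 6 4)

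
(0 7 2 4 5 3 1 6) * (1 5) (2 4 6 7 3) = (0 3 5 2 6) (1 7 4) 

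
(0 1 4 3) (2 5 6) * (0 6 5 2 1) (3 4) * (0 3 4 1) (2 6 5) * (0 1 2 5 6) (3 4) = (0 4 2) (1 3 6) 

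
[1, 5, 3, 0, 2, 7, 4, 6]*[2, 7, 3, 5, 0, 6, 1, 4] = [7, 6, 5, 2, 3, 4, 0, 1]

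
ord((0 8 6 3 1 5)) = 6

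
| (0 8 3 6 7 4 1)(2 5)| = 14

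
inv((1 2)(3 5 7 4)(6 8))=(1 2)(3 4 7 5)(6 8)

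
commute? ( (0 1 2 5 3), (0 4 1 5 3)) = no: (0 1 2 5 3) * (0 4 1 5 3) = (0 5)(1 2 3 4), (0 4 1 5 3) * (0 1 2 5 3) = (0 4 2 5)(1 3)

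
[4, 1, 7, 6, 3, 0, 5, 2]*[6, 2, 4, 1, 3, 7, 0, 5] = [3, 2, 5, 0, 1, 6, 7, 4]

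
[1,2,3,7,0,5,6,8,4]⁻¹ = [4,0,1,2,8,5,6,3,7]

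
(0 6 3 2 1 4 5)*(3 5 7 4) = (0 6 5)(1 3 2)(4 7)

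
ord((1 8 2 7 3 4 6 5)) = 8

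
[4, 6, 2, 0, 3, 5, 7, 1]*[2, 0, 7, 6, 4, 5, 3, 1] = [4, 3, 7, 2, 6, 5, 1, 0]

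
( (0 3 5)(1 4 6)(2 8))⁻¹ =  (0 5 3)(1 6 4)(2 8)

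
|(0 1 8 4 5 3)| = 6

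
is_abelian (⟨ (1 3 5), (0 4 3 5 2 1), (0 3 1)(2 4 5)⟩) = no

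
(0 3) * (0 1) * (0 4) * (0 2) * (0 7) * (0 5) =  (0 3 1 4 2 7 5)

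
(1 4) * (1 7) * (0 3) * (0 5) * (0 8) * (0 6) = (0 3 5 8 6)(1 4 7)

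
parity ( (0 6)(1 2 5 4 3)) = odd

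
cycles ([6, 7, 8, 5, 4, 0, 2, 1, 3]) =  (0 6 2 8 3 5)(1 7)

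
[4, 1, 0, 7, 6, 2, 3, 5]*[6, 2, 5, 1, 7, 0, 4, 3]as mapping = [0→7, 1→2, 2→6, 3→3, 4→4, 5→5, 6→1, 7→0]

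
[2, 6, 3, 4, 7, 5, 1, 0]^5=[0, 6, 2, 3, 4, 5, 1, 7]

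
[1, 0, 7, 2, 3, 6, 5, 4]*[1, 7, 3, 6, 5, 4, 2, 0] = [7, 1, 0, 3, 6, 2, 4, 5]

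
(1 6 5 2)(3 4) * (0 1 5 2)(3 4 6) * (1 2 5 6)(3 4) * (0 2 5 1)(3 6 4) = (0 5 2 4 6 1 3)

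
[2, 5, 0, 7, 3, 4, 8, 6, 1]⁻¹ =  [2, 8, 0, 4, 5, 1, 7, 3, 6]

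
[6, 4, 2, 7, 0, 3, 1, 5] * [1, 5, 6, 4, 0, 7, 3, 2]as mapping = [0→3, 1→0, 2→6, 3→2, 4→1, 5→4, 6→5, 7→7]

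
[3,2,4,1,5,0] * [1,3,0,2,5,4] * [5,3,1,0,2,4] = [1,5,4,0,2,3]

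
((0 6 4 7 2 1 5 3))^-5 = (0 7 5 6 2 3 4 1)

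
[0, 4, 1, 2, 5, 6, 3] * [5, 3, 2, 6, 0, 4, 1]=[5, 0, 3, 2, 4, 1, 6]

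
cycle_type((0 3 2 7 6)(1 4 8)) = 3.5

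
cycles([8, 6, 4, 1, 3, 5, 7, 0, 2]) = (0 8 2 4 3 1 6 7)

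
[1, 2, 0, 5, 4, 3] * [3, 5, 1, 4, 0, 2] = [5, 1, 3, 2, 0, 4]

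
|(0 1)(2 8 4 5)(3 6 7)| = 12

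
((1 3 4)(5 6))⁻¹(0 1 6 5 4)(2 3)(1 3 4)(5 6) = (0 3 5 6 1)(2 4)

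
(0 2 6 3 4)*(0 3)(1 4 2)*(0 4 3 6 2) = (0 1 3)(4 6)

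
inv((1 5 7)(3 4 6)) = (1 7 5)(3 6 4)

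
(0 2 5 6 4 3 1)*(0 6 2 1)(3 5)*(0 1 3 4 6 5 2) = (0 3 1 5)(2 4)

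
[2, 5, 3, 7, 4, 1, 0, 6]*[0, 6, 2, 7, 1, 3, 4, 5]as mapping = [0→2, 1→3, 2→7, 3→5, 4→1, 5→6, 6→0, 7→4]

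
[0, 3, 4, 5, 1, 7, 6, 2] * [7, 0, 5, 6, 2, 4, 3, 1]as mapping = [0→7, 1→6, 2→2, 3→4, 4→0, 5→1, 6→3, 7→5]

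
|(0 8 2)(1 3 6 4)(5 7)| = 12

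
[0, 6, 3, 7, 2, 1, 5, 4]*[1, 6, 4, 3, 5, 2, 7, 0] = [1, 7, 3, 0, 4, 6, 2, 5]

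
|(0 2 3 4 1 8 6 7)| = 8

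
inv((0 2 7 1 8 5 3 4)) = (0 4 3 5 8 1 7 2)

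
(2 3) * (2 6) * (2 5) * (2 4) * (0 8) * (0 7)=(0 8 7)(2 3 6 5 4)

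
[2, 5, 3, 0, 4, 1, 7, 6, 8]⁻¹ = [3, 5, 0, 2, 4, 1, 7, 6, 8]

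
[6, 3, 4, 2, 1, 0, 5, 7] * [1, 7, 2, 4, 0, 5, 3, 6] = [3, 4, 0, 2, 7, 1, 5, 6]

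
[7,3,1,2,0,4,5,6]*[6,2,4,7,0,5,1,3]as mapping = [0→3,1→7,2→2,3→4,4→6,5→0,6→5,7→1]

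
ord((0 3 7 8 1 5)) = 6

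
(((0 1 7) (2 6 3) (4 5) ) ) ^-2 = (0 1 7) (2 6 3) 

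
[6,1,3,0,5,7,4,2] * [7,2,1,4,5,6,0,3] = [0,2,4,7,6,3,5,1]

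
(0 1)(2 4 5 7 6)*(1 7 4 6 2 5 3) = (0 7 2 6 5 4 3 1)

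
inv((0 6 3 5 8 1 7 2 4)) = (0 4 2 7 1 8 5 3 6)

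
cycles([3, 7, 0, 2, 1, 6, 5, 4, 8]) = (0 3 2)(1 7 4)(5 6)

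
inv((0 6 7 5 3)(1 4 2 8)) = (0 3 5 7 6)(1 8 2 4)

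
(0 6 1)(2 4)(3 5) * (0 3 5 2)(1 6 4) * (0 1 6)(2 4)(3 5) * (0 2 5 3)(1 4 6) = (0 5)(1 3 6 2)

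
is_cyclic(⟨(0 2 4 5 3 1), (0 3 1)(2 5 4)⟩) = no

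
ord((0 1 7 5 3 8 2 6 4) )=9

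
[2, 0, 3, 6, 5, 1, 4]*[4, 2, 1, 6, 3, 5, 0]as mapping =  [0→1, 1→4, 2→6, 3→0, 4→5, 5→2, 6→3]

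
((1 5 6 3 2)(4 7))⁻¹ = (1 2 3 6 5)(4 7)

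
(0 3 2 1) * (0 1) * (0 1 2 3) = (1 2)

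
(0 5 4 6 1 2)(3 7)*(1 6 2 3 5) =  (0 1 3 7 5 4 2)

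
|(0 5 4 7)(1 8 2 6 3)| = 20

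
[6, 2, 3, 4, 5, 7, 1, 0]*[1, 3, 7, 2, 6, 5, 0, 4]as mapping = [0→0, 1→7, 2→2, 3→6, 4→5, 5→4, 6→3, 7→1]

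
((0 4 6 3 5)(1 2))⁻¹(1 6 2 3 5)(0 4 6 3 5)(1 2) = (0 2 3 1 5)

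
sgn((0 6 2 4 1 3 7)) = 1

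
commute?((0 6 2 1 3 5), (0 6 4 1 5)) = no:(0 6 2 1 3 5) * (0 6 4 1 5) = (0 4 1 3)(2 5 6), (0 6 4 1 5) * (0 6 2 1 3 5) = (0 2 1)(3 5 6 4)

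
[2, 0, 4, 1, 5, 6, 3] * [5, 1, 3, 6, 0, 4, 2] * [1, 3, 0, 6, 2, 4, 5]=[6, 4, 1, 3, 2, 0, 5]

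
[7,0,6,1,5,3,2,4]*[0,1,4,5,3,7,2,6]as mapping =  [0→6,1→0,2→2,3→1,4→7,5→5,6→4,7→3]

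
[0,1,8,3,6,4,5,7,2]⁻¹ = [0,1,8,3,5,6,4,7,2]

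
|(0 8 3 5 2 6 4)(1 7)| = 14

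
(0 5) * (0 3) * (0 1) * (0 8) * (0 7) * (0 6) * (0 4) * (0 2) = (0 5 3 1 8 7 6 4 2)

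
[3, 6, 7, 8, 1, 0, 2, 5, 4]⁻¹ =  [5, 4, 6, 0, 8, 7, 1, 2, 3]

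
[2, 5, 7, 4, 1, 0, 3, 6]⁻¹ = [5, 4, 0, 6, 3, 1, 7, 2]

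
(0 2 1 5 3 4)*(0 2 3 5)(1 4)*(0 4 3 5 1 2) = (0 5 1 4)(2 3)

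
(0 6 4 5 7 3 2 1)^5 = (0 3 4 1 7 6 2 5)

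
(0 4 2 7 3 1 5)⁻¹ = (0 5 1 3 7 2 4)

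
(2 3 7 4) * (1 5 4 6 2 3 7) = (1 5 4 3)(2 7 6)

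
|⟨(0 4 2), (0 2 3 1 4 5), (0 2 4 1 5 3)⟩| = 720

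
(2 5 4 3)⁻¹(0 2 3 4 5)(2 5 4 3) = (0 5 2 3 4)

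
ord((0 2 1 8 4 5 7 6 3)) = 9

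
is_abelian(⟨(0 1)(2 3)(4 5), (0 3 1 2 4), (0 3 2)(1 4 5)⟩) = no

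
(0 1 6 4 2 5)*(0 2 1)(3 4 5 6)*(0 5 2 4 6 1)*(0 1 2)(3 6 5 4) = (0 4 1 6)(3 5)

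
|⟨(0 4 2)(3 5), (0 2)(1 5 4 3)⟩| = 720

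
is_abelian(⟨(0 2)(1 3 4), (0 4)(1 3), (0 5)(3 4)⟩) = no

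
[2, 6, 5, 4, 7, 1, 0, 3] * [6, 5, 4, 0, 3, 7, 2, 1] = [4, 2, 7, 3, 1, 5, 6, 0]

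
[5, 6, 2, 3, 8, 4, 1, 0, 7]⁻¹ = [7, 6, 2, 3, 5, 0, 1, 8, 4]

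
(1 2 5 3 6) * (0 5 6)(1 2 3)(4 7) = (0 5 1 3)(2 6)(4 7)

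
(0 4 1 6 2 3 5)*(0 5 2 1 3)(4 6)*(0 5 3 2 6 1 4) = (0 1)(2 5 3 6 4)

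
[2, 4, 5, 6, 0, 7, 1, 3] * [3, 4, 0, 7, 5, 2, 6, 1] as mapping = [0→0, 1→5, 2→2, 3→6, 4→3, 5→1, 6→4, 7→7] 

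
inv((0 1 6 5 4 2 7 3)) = (0 3 7 2 4 5 6 1)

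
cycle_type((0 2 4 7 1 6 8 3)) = 8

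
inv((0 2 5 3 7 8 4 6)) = (0 6 4 8 7 3 5 2)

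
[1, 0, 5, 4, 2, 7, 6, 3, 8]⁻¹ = [1, 0, 4, 7, 3, 2, 6, 5, 8]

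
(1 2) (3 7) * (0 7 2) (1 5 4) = (0 7 3 2 5 4 1) 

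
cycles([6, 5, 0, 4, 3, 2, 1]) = (0 6 1 5 2)(3 4)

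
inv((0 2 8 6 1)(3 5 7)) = (0 1 6 8 2)(3 7 5)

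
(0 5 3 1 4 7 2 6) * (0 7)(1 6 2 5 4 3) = (0 4)(1 3 6 7 5)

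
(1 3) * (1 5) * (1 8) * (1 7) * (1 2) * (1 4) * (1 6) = (1 3 5 8 7 2 4 6) 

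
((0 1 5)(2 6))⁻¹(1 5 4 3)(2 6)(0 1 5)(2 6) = (0 4 3 5)(2 6)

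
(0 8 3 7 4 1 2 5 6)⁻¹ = (0 6 5 2 1 4 7 3 8)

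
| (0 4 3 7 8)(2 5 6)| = 15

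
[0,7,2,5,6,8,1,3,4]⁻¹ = [0,6,2,7,8,3,4,1,5]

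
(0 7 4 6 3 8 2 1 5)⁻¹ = (0 5 1 2 8 3 6 4 7)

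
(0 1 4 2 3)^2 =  (0 4 3 1 2)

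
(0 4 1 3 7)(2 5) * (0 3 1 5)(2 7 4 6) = (0 6 2)(3 4 5 7)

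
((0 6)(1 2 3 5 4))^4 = (1 4 5 3 2)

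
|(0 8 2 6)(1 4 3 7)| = 4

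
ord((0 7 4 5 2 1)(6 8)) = 6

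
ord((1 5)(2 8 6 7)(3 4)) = 4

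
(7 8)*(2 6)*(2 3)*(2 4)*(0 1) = (0 1)(2 6 3 4)(7 8)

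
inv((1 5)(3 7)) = (1 5)(3 7)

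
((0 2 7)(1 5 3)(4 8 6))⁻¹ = (0 7 2)(1 3 5)(4 6 8)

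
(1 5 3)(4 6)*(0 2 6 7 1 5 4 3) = (0 2 6 3 5)(1 4 7)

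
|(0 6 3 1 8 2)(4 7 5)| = 6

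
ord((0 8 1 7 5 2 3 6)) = 8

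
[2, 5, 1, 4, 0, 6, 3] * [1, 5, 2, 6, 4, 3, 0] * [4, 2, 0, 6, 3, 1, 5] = [0, 6, 1, 3, 2, 4, 5]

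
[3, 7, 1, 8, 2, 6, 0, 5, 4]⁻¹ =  [6, 2, 4, 0, 8, 7, 5, 1, 3]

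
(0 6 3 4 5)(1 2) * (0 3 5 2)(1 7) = (0 6 5 3 4 2 7 1)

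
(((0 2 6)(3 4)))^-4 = (0 6 2)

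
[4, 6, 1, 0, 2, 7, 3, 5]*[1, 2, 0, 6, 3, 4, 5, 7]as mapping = [0→3, 1→5, 2→2, 3→1, 4→0, 5→7, 6→6, 7→4]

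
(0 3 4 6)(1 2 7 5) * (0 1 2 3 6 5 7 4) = (0 6 1 3)(2 4 5)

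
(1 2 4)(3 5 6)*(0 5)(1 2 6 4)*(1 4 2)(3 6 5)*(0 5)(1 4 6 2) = (0 3 5 1)(2 6)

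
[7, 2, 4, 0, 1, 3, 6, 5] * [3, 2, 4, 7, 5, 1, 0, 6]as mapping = [0→6, 1→4, 2→5, 3→3, 4→2, 5→7, 6→0, 7→1]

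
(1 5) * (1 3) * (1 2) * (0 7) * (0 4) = (0 7 4) (1 5 3 2) 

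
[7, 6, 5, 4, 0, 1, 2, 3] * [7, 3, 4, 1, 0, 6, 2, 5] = [5, 2, 6, 0, 7, 3, 4, 1]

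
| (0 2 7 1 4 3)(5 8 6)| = 6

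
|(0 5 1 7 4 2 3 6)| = 8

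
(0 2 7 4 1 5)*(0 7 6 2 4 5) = (0 4 1)(2 6)(5 7)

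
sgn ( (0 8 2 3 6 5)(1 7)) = 1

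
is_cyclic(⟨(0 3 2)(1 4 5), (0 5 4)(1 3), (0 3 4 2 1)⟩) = no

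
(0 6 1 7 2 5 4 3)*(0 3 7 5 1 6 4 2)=(0 4 7) (1 5 2) 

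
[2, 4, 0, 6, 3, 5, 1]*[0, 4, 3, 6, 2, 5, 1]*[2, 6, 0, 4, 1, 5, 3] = [4, 0, 2, 6, 3, 5, 1] 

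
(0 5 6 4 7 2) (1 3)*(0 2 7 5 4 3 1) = (0 4 5 6 3) 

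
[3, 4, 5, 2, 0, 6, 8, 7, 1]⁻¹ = [4, 8, 3, 0, 1, 2, 5, 7, 6]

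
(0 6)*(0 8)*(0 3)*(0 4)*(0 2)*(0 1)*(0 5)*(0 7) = (0 6 8 3 4 2 1 5 7)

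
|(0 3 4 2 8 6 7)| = 7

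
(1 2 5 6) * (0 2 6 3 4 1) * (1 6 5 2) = (0 1 5 3 4 6)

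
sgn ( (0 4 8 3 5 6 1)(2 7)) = -1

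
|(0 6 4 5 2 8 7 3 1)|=9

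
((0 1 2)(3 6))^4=(0 1 2)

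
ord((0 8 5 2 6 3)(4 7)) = 6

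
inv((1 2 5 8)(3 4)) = (1 8 5 2)(3 4)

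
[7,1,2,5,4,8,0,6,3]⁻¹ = [6,1,2,8,4,3,7,0,5]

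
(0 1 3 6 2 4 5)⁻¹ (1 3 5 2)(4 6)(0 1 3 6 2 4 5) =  (0 4 3 6)(2 5)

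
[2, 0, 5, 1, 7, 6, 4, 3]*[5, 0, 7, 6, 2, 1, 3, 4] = [7, 5, 1, 0, 4, 3, 2, 6]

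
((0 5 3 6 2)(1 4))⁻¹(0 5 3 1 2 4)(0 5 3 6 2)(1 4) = (0 1 5 3 6 4)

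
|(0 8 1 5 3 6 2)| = 7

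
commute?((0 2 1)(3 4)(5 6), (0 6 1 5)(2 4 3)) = no:(0 2 1)(3 4)(5 6)*(0 6 1 5)(2 4 3) = (0 4 2 5 1 6), (0 6 1 5)(2 4 3)*(0 2 1)(3 4)(5 6) = (0 5 2 3 1 6)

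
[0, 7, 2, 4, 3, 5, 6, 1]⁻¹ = [0, 7, 2, 4, 3, 5, 6, 1]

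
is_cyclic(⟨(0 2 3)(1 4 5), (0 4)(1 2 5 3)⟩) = no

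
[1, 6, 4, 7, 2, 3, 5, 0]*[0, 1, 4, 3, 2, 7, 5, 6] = [1, 5, 2, 6, 4, 3, 7, 0]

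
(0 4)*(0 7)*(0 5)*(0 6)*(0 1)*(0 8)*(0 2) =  (0 4 7 5 6 1 8 2) 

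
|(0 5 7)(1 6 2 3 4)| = 15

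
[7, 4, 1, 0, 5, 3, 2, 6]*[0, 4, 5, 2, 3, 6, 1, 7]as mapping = [0→7, 1→3, 2→4, 3→0, 4→6, 5→2, 6→5, 7→1]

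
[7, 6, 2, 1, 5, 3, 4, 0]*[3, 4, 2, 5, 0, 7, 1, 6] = [6, 1, 2, 4, 7, 5, 0, 3]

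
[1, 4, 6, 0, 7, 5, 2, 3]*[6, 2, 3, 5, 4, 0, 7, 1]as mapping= [0→2, 1→4, 2→7, 3→6, 4→1, 5→0, 6→3, 7→5]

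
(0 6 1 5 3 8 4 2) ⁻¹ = (0 2 4 8 3 5 1 6) 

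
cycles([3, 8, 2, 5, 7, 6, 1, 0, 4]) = (0 3 5 6 1 8 4 7)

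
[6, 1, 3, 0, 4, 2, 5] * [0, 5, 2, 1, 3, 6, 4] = [4, 5, 1, 0, 3, 2, 6]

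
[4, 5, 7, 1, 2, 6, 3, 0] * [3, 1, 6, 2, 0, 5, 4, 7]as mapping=[0→0, 1→5, 2→7, 3→1, 4→6, 5→4, 6→2, 7→3]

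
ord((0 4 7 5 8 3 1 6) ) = 8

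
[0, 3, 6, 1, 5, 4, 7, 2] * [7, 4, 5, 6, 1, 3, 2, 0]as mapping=[0→7, 1→6, 2→2, 3→4, 4→3, 5→1, 6→0, 7→5]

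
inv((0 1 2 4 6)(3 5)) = (0 6 4 2 1)(3 5)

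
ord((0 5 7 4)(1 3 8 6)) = 4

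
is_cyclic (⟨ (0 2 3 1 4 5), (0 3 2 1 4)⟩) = no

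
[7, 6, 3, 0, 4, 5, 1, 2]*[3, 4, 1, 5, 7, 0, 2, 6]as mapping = [0→6, 1→2, 2→5, 3→3, 4→7, 5→0, 6→4, 7→1]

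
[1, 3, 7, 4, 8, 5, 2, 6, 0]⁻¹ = [8, 0, 6, 1, 3, 5, 7, 2, 4]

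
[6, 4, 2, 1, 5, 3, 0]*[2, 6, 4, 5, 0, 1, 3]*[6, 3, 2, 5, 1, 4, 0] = [5, 6, 1, 0, 3, 4, 2]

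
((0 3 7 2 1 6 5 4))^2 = (0 7 1 5)(2 6 4 3)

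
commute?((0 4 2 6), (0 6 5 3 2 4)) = no:(0 4 2 6)*(0 6 5 3 2 4) = (2 5 3), (0 6 5 3 2 4)*(0 4 2 6) = (3 6 5)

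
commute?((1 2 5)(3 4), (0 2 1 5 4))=no:(1 2 5)(3 4)*(0 2 1 5 4)=(0 2 4 3), (0 2 1 5 4)*(1 2 5)(3 4)=(0 5 3 4)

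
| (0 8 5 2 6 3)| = 6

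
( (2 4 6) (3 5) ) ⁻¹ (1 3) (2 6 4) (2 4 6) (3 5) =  (1 5) (2 6 4) 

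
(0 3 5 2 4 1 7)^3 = (0 2 7 5 1 3 4)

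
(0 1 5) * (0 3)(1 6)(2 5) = (0 6 1 2 5 3)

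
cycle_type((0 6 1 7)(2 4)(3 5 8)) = 2.3.4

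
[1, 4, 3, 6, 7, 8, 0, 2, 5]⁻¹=[6, 0, 7, 2, 1, 8, 3, 4, 5]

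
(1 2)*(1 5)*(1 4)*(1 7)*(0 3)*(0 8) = (0 3 8) (1 2 5 4 7) 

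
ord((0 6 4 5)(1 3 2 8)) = 4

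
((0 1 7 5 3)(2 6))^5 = (2 6)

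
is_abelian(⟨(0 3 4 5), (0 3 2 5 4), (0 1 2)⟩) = no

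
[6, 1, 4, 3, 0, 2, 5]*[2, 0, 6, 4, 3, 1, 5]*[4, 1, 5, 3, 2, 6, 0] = [6, 4, 3, 2, 5, 0, 1]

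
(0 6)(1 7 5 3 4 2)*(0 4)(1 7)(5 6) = (0 5 3)(2 7 6 4)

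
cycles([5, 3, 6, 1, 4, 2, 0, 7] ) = (0 5 2 6)(1 3)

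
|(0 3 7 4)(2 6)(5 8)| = 4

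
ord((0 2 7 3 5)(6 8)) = 10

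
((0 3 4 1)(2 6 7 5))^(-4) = ()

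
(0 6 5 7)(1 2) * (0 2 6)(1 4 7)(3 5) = (1 6 3 5)(2 4 7)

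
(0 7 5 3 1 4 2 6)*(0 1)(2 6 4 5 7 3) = (0 3)(1 5 2 4 6)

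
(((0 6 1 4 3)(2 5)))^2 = (0 1 3 6 4)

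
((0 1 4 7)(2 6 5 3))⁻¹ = (0 7 4 1)(2 3 5 6)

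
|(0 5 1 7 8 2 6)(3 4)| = 14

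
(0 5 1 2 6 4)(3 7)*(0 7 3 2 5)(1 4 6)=(1 5 4 7 2)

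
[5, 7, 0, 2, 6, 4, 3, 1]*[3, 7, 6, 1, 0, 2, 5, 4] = [2, 4, 3, 6, 5, 0, 1, 7]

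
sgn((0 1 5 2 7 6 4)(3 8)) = -1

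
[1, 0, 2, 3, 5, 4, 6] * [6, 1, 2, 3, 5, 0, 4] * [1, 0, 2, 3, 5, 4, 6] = [0, 6, 2, 3, 1, 4, 5]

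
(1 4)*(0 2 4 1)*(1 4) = (0 2 1 4)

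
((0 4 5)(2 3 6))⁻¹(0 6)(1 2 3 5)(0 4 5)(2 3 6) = (0 1 3 6)(2 4)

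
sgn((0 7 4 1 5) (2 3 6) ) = 1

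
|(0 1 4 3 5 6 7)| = 7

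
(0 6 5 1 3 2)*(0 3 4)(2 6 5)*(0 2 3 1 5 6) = (0 6 3)(1 4 2)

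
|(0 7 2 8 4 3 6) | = 7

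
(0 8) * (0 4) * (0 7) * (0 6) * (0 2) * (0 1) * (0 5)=(0 8 4 7 6 2 1 5)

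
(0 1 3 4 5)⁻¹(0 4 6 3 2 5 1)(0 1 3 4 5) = (0 3 1 5 6 4 2)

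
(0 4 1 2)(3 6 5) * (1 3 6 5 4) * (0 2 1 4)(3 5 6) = (0 4 5 3 6)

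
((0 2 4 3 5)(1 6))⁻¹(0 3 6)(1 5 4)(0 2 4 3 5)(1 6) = (0 3 6)(1 2 5)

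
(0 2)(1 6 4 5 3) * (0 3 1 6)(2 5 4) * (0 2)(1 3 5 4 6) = (0 4 6)(1 2 5 3)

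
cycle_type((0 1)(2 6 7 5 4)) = 2.5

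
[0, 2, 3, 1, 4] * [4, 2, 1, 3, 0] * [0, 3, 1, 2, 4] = [4, 3, 2, 1, 0]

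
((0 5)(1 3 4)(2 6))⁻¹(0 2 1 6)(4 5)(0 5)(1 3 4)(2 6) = (0 1)(2 5 6 3)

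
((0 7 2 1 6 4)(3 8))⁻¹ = (0 4 6 1 2 7)(3 8)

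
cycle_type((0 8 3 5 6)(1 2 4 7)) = 4.5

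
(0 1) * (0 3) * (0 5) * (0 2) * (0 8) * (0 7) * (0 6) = (0 1 3 5 2 8 7 6)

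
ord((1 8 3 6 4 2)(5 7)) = 6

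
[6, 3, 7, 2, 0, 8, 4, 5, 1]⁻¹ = [4, 8, 3, 1, 6, 7, 0, 2, 5]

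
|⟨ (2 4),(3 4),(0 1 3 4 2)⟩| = 120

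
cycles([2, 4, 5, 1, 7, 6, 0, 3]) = (0 2 5 6)(1 4 7 3)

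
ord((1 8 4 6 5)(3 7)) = 10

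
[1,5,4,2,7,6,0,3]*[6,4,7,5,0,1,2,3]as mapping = [0→4,1→1,2→0,3→7,4→3,5→2,6→6,7→5]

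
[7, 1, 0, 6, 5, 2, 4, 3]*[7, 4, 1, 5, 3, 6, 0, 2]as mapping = [0→2, 1→4, 2→7, 3→0, 4→6, 5→1, 6→3, 7→5]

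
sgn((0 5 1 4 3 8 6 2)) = -1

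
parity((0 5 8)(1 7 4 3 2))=even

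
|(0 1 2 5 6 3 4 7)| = 8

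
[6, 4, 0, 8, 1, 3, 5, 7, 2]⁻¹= [2, 4, 8, 5, 1, 6, 0, 7, 3]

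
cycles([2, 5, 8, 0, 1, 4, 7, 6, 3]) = (0 2 8 3)(1 5 4)(6 7)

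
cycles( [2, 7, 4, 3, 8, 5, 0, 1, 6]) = (0 2 4 8 6)(1 7)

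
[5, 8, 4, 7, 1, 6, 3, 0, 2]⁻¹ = [7, 4, 8, 6, 2, 0, 5, 3, 1]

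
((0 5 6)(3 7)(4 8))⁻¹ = (0 6 5)(3 7)(4 8)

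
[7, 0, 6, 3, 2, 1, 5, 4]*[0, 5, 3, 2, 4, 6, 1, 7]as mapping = [0→7, 1→0, 2→1, 3→2, 4→3, 5→5, 6→6, 7→4]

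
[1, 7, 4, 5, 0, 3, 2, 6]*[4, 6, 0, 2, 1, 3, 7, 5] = [6, 5, 1, 3, 4, 2, 0, 7] 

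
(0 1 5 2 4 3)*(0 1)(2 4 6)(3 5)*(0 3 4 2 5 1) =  (0 3)(1 4)(2 6 5)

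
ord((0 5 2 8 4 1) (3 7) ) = 6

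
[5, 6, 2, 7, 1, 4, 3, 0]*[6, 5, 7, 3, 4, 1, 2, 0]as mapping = [0→1, 1→2, 2→7, 3→0, 4→5, 5→4, 6→3, 7→6]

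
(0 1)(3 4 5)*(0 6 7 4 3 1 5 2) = (0 5 1 6 7 4 2)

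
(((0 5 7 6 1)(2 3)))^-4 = (0 5 7 6 1)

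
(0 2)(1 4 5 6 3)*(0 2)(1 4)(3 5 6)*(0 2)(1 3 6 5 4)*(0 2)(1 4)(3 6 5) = (1 6)(3 4)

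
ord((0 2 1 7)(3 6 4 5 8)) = 20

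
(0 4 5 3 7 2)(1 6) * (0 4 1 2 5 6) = (0 1)(2 4 6)(3 7 5)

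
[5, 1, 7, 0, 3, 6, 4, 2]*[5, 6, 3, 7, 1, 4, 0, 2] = [4, 6, 2, 5, 7, 0, 1, 3]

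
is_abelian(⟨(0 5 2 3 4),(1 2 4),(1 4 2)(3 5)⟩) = no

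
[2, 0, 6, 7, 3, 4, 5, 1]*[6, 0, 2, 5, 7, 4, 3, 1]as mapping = [0→2, 1→6, 2→3, 3→1, 4→5, 5→7, 6→4, 7→0]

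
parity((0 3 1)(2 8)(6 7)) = even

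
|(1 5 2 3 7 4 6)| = 7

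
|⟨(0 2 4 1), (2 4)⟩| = 24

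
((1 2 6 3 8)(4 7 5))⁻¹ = (1 8 3 6 2)(4 5 7)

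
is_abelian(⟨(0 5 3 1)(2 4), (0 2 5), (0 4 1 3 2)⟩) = no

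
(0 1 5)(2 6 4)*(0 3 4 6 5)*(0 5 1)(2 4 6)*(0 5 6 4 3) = (0 5)(1 6 2)(3 4)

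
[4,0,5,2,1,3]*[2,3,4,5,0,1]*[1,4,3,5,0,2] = [1,3,4,0,5,2]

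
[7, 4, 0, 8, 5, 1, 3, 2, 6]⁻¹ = [2, 5, 7, 6, 1, 4, 8, 0, 3]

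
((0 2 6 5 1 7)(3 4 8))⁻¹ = (0 7 1 5 6 2)(3 8 4)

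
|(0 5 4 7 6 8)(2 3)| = 6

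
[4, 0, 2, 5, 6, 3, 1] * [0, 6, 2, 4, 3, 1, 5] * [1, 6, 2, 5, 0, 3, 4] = [5, 1, 2, 6, 3, 0, 4]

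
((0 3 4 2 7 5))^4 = (0 7 4)(2 3 5)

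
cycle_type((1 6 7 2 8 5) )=6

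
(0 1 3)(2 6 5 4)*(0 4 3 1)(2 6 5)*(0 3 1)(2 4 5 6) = (0 3 5 1)(2 6 4)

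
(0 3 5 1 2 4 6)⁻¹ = (0 6 4 2 1 5 3)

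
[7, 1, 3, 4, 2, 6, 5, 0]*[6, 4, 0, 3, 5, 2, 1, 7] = [7, 4, 3, 5, 0, 1, 2, 6]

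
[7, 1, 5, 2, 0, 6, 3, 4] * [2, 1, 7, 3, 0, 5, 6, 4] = [4, 1, 5, 7, 2, 6, 3, 0]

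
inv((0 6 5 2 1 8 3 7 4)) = (0 4 7 3 8 1 2 5 6)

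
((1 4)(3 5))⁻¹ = (1 4)(3 5)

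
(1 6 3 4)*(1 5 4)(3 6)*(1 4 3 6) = (1 6)(3 4 5)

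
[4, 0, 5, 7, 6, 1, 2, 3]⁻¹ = [1, 5, 6, 7, 0, 2, 4, 3]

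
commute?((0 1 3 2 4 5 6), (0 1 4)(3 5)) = no:(0 1 3 2 4 5 6) * (0 1 4)(3 5) = (0 4 3 2)(1 5 6), (0 1 4)(3 5) * (0 1 3 2 4 5 6) = (0 3 6)(1 5 2 4)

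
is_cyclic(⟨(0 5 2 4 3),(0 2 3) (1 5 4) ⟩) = no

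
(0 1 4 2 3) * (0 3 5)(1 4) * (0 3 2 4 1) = (0 1)(2 5 3)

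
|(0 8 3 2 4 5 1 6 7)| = 9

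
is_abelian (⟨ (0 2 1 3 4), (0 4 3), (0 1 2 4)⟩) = no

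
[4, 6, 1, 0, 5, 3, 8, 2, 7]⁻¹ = [3, 2, 7, 5, 0, 4, 1, 8, 6]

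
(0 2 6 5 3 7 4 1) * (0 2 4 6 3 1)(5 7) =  (0 4)(1 2 3 5)(6 7)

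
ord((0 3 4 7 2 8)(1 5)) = 6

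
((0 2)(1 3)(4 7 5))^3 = (0 2)(1 3)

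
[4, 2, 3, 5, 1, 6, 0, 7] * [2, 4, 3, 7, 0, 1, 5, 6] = [0, 3, 7, 1, 4, 5, 2, 6]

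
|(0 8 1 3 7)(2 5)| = 10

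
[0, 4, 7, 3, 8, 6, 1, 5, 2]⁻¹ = [0, 6, 8, 3, 1, 7, 5, 2, 4]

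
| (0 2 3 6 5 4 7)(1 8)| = 14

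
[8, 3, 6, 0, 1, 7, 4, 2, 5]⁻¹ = [3, 4, 7, 1, 6, 8, 2, 5, 0]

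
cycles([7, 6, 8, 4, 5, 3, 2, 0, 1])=(0 7)(1 6 2 8)(3 4 5)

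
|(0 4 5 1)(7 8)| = 4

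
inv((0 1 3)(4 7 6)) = (0 3 1)(4 6 7)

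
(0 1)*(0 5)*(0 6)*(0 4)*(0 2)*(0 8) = (0 1 5 6 4 2 8)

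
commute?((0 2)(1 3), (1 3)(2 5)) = no:(0 2)(1 3) * (1 3)(2 5) = (0 5 2), (1 3)(2 5) * (0 2)(1 3) = (0 2 5)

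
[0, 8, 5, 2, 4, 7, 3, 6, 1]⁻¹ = [0, 8, 3, 6, 4, 2, 7, 5, 1]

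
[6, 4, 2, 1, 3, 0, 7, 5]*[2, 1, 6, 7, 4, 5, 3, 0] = [3, 4, 6, 1, 7, 2, 0, 5]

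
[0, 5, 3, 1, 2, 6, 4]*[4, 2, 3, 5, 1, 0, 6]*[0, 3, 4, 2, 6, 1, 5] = [6, 0, 1, 4, 2, 5, 3]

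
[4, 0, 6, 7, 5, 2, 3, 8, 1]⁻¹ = [1, 8, 5, 6, 0, 4, 2, 3, 7]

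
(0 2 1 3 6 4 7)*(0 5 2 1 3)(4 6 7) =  (0 1)(2 3 7 5)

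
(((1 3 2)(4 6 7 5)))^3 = (4 5 7 6)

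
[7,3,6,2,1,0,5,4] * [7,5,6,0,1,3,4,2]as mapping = [0→2,1→0,2→4,3→6,4→5,5→7,6→3,7→1]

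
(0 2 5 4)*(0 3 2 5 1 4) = (0 5)(1 4 3 2)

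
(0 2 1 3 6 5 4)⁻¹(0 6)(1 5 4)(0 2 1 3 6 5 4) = (0 3 4)(2 5)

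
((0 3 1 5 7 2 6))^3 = (0 5 6 1 2 3 7)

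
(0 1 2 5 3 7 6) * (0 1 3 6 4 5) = (0 3 7 4 5 6 1 2) 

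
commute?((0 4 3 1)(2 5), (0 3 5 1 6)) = no:(0 4 3 1)(2 5) * (0 3 5 1 6) = (0 4 5 2 1 3 6), (0 3 5 1 6) * (0 4 3 1)(2 5) = (0 1 6 4 3 2 5)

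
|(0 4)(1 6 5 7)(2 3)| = 4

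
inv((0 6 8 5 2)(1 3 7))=(0 2 5 8 6)(1 7 3)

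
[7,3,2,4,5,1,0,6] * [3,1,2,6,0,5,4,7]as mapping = [0→7,1→6,2→2,3→0,4→5,5→1,6→3,7→4]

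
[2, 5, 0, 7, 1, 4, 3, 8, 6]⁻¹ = [2, 4, 0, 6, 5, 1, 8, 3, 7]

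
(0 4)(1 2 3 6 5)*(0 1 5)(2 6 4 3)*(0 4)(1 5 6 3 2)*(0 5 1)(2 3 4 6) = (0 3 5 2)(1 4)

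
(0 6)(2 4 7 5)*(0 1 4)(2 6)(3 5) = (0 2)(1 4 7 3 5 6)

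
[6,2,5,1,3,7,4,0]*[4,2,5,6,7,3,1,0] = [1,5,3,2,6,0,7,4]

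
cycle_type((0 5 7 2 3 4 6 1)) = 8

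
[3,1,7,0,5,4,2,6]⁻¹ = [3,1,6,0,5,4,7,2]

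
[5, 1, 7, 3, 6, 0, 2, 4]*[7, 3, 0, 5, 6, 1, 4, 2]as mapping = [0→1, 1→3, 2→2, 3→5, 4→4, 5→7, 6→0, 7→6]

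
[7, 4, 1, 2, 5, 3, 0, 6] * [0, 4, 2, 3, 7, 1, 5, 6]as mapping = [0→6, 1→7, 2→4, 3→2, 4→1, 5→3, 6→0, 7→5]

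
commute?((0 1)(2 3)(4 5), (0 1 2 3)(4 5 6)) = no:(0 1)(2 3)(4 5) * (0 1 2 3)(4 5 6) = (0 2)(4 6), (0 1 2 3)(4 5 6) * (0 1)(2 3)(4 5) = (1 3)(5 6)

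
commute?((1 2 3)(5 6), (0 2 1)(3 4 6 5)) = no:(1 2 3)(5 6)*(0 2 1)(3 4 6 5) = (0 2 4 6 3), (0 2 1)(3 4 6 5)*(1 2 3)(5 6) = (0 3 4 5 1)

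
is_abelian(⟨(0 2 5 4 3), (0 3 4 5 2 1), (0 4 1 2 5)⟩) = no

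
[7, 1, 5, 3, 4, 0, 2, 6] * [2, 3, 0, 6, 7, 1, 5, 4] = [4, 3, 1, 6, 7, 2, 0, 5]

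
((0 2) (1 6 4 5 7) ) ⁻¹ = (0 2) (1 7 5 4 6) 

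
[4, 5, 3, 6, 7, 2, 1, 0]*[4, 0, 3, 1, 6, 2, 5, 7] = [6, 2, 1, 5, 7, 3, 0, 4]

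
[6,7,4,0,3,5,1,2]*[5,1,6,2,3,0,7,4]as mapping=[0→7,1→4,2→3,3→5,4→2,5→0,6→1,7→6]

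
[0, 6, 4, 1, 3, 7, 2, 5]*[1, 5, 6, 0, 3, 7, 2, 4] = [1, 2, 3, 5, 0, 4, 6, 7]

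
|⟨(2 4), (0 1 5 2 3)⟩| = 720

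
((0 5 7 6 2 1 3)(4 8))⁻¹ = (0 3 1 2 6 7 5)(4 8)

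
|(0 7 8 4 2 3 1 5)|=8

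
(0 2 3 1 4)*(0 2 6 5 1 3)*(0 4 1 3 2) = (0 6 5 3 2 4)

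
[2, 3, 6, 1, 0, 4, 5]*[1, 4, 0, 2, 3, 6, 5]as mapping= [0→0, 1→2, 2→5, 3→4, 4→1, 5→3, 6→6]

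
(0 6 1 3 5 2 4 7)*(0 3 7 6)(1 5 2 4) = (1 7 3 2)(4 6 5)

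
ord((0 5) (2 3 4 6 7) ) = 10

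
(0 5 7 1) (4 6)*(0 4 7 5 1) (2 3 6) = (0 1 4 2 3 6 7) 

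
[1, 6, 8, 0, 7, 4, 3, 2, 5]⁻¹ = [3, 0, 7, 6, 5, 8, 1, 4, 2]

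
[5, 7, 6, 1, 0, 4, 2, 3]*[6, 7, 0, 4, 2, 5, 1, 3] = [5, 3, 1, 7, 6, 2, 0, 4]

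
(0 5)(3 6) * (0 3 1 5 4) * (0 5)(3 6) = (0 4 5 6 1)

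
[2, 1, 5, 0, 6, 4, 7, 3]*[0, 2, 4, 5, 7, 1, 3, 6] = [4, 2, 1, 0, 3, 7, 6, 5]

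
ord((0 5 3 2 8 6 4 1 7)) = 9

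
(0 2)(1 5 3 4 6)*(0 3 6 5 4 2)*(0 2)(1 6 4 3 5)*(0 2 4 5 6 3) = (0 4 1)(2 6 3)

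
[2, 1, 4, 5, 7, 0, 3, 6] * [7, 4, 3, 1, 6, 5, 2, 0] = [3, 4, 6, 5, 0, 7, 1, 2]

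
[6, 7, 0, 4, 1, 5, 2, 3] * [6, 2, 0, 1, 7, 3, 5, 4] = [5, 4, 6, 7, 2, 3, 0, 1]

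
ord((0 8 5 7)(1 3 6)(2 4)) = 12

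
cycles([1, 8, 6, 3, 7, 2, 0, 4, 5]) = (0 1 8 5 2 6)(4 7)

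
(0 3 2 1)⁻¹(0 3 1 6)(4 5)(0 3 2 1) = (0 6 3 2)(4 5)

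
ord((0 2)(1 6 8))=6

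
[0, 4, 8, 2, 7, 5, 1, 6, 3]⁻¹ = [0, 6, 3, 8, 1, 5, 7, 4, 2]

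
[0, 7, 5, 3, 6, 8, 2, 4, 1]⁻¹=[0, 8, 6, 3, 7, 2, 4, 1, 5]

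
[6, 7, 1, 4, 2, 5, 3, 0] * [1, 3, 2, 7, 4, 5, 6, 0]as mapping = [0→6, 1→0, 2→3, 3→4, 4→2, 5→5, 6→7, 7→1]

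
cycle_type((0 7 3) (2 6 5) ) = 3^2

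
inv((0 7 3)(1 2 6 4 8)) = (0 3 7)(1 8 4 6 2)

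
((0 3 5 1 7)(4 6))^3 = (0 1 3 7 5)(4 6)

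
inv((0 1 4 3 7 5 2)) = (0 2 5 7 3 4 1)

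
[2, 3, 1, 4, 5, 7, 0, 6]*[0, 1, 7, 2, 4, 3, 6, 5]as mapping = [0→7, 1→2, 2→1, 3→4, 4→3, 5→5, 6→0, 7→6]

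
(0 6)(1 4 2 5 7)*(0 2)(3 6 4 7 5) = (0 4)(1 7)(2 3 6)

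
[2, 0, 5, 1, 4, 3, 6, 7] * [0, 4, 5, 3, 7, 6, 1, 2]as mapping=[0→5, 1→0, 2→6, 3→4, 4→7, 5→3, 6→1, 7→2]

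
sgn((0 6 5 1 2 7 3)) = 1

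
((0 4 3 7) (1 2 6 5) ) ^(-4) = () 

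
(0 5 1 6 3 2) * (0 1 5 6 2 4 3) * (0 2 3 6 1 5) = (0 1 3 4 6 2 5) 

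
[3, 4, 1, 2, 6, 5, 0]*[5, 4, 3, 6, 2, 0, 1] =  [6, 2, 4, 3, 1, 0, 5]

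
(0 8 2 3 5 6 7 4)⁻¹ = (0 4 7 6 5 3 2 8)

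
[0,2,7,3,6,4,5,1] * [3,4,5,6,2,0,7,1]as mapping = [0→3,1→5,2→1,3→6,4→7,5→2,6→0,7→4]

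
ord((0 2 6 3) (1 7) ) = 4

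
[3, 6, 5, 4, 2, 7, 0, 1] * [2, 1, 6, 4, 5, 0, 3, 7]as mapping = [0→4, 1→3, 2→0, 3→5, 4→6, 5→7, 6→2, 7→1]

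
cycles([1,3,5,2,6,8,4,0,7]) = (0 1 3 2 5 8 7)(4 6)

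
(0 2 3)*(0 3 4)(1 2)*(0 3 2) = (0 1)(2 4 3)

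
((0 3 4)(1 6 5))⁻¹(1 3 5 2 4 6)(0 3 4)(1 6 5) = (0 5 6 4 1 2)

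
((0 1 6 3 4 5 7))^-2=(0 5 3 1 7 4 6)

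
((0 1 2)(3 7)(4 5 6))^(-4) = (0 2 1)(4 6 5)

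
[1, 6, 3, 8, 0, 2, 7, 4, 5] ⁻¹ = [4, 0, 5, 2, 7, 8, 1, 6, 3] 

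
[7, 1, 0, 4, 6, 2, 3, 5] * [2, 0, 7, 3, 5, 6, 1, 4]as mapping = [0→4, 1→0, 2→2, 3→5, 4→1, 5→7, 6→3, 7→6]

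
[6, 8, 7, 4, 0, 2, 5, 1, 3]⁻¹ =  [4, 7, 5, 8, 3, 6, 0, 2, 1]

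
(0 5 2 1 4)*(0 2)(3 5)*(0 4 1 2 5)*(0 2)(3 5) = (0 5 4 3 2)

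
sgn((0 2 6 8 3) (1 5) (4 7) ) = 1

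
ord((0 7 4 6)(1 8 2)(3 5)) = 12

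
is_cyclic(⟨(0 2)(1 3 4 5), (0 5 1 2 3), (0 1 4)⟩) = no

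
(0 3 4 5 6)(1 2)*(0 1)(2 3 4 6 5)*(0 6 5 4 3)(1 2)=(0 3 5 4 1)(2 6)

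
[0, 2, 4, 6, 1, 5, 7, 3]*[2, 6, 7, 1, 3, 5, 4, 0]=[2, 7, 3, 4, 6, 5, 0, 1]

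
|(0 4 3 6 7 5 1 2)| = 8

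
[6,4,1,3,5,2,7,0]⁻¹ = [7,2,5,3,1,4,0,6]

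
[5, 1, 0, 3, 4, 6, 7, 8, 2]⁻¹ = [2, 1, 8, 3, 4, 0, 5, 6, 7]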